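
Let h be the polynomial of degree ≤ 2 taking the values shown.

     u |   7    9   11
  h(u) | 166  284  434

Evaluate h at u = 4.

49

Write h(u) = au^2 + bu + c. Substituting each data point gives a linear system:
  49a + 7b + c = 166
  81a + 9b + c = 284
  121a + 11b + c = 434
Solving the system yields a = 4, b = -5, c = 5.
So h(u) = 4u^2 - 5u + 5.
Then h(4) = 49.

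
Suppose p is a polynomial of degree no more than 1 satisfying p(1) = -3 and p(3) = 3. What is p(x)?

Using the Lagrange interpolation formula with nodes 1, 3:
  L_0(x) = (x - 3) / -2
  L_1(x) = (x - 1) / 2
Then p(x) = -3·L_0(x) + 3·L_1(x).
Expanding and collecting terms gives p(x) = 3x - 6.
Check: p(1) = -3. ✓

p(x) = 3x - 6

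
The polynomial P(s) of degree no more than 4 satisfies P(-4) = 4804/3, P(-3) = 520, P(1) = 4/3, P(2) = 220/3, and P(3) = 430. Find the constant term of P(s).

4

Write P(s) = as^4 + bs^3 + cs^2 + ds + e. Substituting each data point gives a linear system:
  256a - 64b + 16c - 4d + e = 4804/3
  81a - 27b + 9c - 3d + e = 520
  a + b + c + d + e = 4/3
  16a + 8b + 4c + 2d + e = 220/3
  81a + 27b + 9c + 3d + e = 430
Solving the system yields a = 6, b = -1, c = -5/3, d = -6, e = 4.
So P(s) = 6s^4 - s^3 - (5/3)s^2 - 6s + 4.
The constant term is 4.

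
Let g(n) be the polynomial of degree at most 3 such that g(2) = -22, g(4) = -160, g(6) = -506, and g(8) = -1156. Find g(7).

-787

Forward differences of the values at n = 2, 4, 6, 8:
  g  : -22  -160  -506  -1156
  Δ  : -138  -346  -650
  Δ^2: -208  -304
  Δ^3: -96
The third differences are constant, confirming degree 3.
Interpolating (Newton forward form) and evaluating at n = 7 gives g(7) = -787.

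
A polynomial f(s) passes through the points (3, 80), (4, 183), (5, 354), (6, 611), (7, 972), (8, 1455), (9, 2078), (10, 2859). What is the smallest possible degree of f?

3

Forward differences of the values at s = 3, 4, 5, 6, 7, 8, 9, 10:
  f  : 80  183  354  611  972  1455  2078  2859
  Δ  : 103  171  257  361  483  623  781
  Δ^2: 68  86  104  122  140  158
  Δ^3: 18  18  18  18  18
  Δ^4: 0  0  0  0
  Δ^5: 0  0  0
  Δ^6: 0  0
  Δ^7: 0
The third differences are constant (18) and nonzero, while all higher differences vanish, so the minimal degree is 3.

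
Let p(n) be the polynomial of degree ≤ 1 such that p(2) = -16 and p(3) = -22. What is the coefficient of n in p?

-6

Write p(n) = an + b. Substituting each data point gives a linear system:
  2a + b = -16
  3a + b = -22
Solving the system yields a = -6, b = -4.
So p(n) = -6n - 4.
The leading coefficient is -6.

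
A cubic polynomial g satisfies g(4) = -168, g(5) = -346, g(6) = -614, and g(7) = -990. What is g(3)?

Write g(u) = au^3 + bu^2 + cu + d. Substituting each data point gives a linear system:
  64a + 16b + 4c + d = -168
  125a + 25b + 5c + d = -346
  216a + 36b + 6c + d = -614
  343a + 49b + 7c + d = -990
Solving the system yields a = -3, b = 0, c = 5, d = 4.
So g(u) = -3u^3 + 5u + 4.
Then g(3) = -62.

-62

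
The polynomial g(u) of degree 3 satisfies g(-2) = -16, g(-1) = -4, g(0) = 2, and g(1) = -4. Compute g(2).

-28

Forward differences of the values at u = -2, -1, 0, 1:
  g  : -16  -4  2  -4
  Δ  : 12  6  -6
  Δ^2: -6  -12
  Δ^3: -6
The third differences are constant, confirming degree 3.
Interpolating (Newton forward form) and evaluating at u = 2 gives g(2) = -28.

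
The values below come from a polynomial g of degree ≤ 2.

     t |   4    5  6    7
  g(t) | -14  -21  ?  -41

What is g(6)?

The 3 known points determine the degree-2 polynomial uniquely.
Write g(t) = at^2 + bt + c. Substituting each data point gives a linear system:
  16a + 4b + c = -14
  25a + 5b + c = -21
  49a + 7b + c = -41
Solving the system yields a = -1, b = 2, c = -6.
So g(t) = -t² + 2t - 6.
Then g(6) = -30.

-30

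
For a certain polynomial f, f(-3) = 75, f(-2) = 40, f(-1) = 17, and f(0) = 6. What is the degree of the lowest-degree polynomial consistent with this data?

2

Forward differences of the values at x = -3, -2, -1, 0:
  f  : 75  40  17  6
  Δ  : -35  -23  -11
  Δ^2: 12  12
  Δ^3: 0
The second differences are constant (12) and nonzero, while all higher differences vanish, so the minimal degree is 2.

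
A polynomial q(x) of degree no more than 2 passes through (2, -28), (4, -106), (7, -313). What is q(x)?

q(x) = -6x^2 - 3x + 2

Write q(x) = ax^2 + bx + c. Substituting each data point gives a linear system:
  4a + 2b + c = -28
  16a + 4b + c = -106
  49a + 7b + c = -313
Solving the system yields a = -6, b = -3, c = 2.
So q(x) = -6x² - 3x + 2.
Check: q(2) = -28. ✓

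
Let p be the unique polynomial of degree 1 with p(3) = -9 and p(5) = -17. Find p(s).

Using the Lagrange interpolation formula with nodes 3, 5:
  L_0(s) = (s - 5) / -2
  L_1(s) = (s - 3) / 2
Then p(s) = -9·L_0(s) - 17·L_1(s).
Expanding and collecting terms gives p(s) = -4s + 3.
Check: p(5) = -17. ✓

p(s) = -4s + 3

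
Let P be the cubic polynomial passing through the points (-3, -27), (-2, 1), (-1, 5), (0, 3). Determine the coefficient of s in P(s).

Write P(s) = as^3 + bs^2 + cs + d. Substituting each data point gives a linear system:
  -27a + 9b - 3c + d = -27
  -8a + 4b - 2c + d = 1
  -a + b - c + d = 5
  d = 3
Solving the system yields a = 3, b = 6, c = 1, d = 3.
So P(s) = 3s^3 + 6s^2 + s + 3.
The coefficient of s is 1.

1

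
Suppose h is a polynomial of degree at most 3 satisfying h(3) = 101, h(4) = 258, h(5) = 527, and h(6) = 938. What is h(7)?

1521

Using the Lagrange interpolation formula with nodes 3, 4, 5, 6:
  L_0(u) = (u - 4)(u - 5)(u - 6) / -6
  L_1(u) = (u - 3)(u - 5)(u - 6) / 2
  L_2(u) = (u - 3)(u - 4)(u - 6) / -2
  L_3(u) = (u - 3)(u - 4)(u - 5) / 6
Then h(u) = 101·L_0(u) + 258·L_1(u) + 527·L_2(u) + 938·L_3(u).
Expanding and collecting terms gives h(u) = 5u^3 - 4u^2 + 2.
Evaluating at u = 7: h(7) = 1521.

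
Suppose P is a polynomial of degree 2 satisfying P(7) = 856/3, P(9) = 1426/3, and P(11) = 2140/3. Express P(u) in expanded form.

P(u) = 6u^2 - u - 5/3

Using the Lagrange interpolation formula with nodes 7, 9, 11:
  L_0(u) = (u - 9)(u - 11) / 8
  L_1(u) = (u - 7)(u - 11) / -4
  L_2(u) = (u - 7)(u - 9) / 8
Then P(u) = 856/3·L_0(u) + 1426/3·L_1(u) + 2140/3·L_2(u).
Expanding and collecting terms gives P(u) = 6u² - u - 5/3.
Check: P(11) = 2140/3. ✓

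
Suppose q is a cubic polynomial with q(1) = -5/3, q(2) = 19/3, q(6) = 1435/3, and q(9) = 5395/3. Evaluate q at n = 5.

Using the Lagrange interpolation formula with nodes 1, 2, 6, 9:
  L_0(n) = (n - 2)(n - 6)(n - 9) / -40
  L_1(n) = (n - 1)(n - 6)(n - 9) / 28
  L_2(n) = (n - 1)(n - 2)(n - 9) / -60
  L_3(n) = (n - 1)(n - 2)(n - 6) / 168
Then q(n) = -5/3·L_0(n) + 19/3·L_1(n) + 1435/3·L_2(n) + 5395/3·L_3(n).
Expanding and collecting terms gives q(n) = 3n^3 - 5n^2 + 2n - 5/3.
Evaluating at n = 5: q(5) = 775/3.

775/3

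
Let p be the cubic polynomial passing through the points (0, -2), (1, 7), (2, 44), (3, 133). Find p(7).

1489

Using the Lagrange interpolation formula with nodes 0, 1, 2, 3:
  L_0(s) = (s - 1)(s - 2)(s - 3) / -6
  L_1(s) = s(s - 2)(s - 3) / 2
  L_2(s) = s(s - 1)(s - 3) / -2
  L_3(s) = s(s - 1)(s - 2) / 6
Then p(s) = -2·L_0(s) + 7·L_1(s) + 44·L_2(s) + 133·L_3(s).
Expanding and collecting terms gives p(s) = 4s^3 + 2s^2 + 3s - 2.
Evaluating at s = 7: p(7) = 1489.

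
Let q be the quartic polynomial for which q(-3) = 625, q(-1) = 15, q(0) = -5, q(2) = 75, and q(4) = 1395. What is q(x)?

q(x) = 6x^4 - 3x^3 + 5x^2 - 6x - 5

Write q(x) = ax^4 + bx^3 + cx^2 + dx + e. Substituting each data point gives a linear system:
  81a - 27b + 9c - 3d + e = 625
  a - b + c - d + e = 15
  e = -5
  16a + 8b + 4c + 2d + e = 75
  256a + 64b + 16c + 4d + e = 1395
Solving the system yields a = 6, b = -3, c = 5, d = -6, e = -5.
So q(x) = 6x^4 - 3x^3 + 5x^2 - 6x - 5.
Check: q(0) = -5. ✓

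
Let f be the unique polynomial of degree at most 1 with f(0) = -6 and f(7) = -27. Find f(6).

-24

Using the Lagrange interpolation formula with nodes 0, 7:
  L_0(t) = (t - 7) / -7
  L_1(t) = t / 7
Then f(t) = -6·L_0(t) - 27·L_1(t).
Expanding and collecting terms gives f(t) = -3t - 6.
Evaluating at t = 6: f(6) = -24.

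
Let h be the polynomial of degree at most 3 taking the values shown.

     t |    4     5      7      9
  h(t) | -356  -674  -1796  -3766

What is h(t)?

Write h(t) = at^3 + bt^2 + ct + d. Substituting each data point gives a linear system:
  64a + 16b + 4c + d = -356
  125a + 25b + 5c + d = -674
  343a + 49b + 7c + d = -1796
  729a + 81b + 9c + d = -3766
Solving the system yields a = -5, b = -1, c = -4, d = -4.
So h(t) = -5t^3 - t^2 - 4t - 4.
Check: h(4) = -356. ✓

h(t) = -5t^3 - t^2 - 4t - 4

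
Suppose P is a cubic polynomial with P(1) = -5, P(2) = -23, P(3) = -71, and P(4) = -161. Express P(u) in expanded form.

Using the Lagrange interpolation formula with nodes 1, 2, 3, 4:
  L_0(u) = (u - 2)(u - 3)(u - 4) / -6
  L_1(u) = (u - 1)(u - 3)(u - 4) / 2
  L_2(u) = (u - 1)(u - 2)(u - 4) / -2
  L_3(u) = (u - 1)(u - 2)(u - 3) / 6
Then P(u) = -5·L_0(u) - 23·L_1(u) - 71·L_2(u) - 161·L_3(u).
Expanding and collecting terms gives P(u) = -2u^3 - 3u^2 + 5u - 5.
Check: P(4) = -161. ✓

P(u) = -2u^3 - 3u^2 + 5u - 5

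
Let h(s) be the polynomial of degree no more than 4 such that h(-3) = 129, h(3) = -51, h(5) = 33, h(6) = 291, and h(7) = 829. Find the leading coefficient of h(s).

1

Write h(s) = as^4 + bs^3 + cs^2 + ds + e. Substituting each data point gives a linear system:
  81a - 27b + 9c - 3d + e = 129
  81a + 27b + 9c + 3d + e = -51
  625a + 125b + 25c + 5d + e = 33
  1296a + 216b + 36c + 6d + e = 291
  2401a + 343b + 49c + 7d + e = 829
Solving the system yields a = 1, b = -4, c = -5, d = 6, e = 3.
So h(s) = s⁴ - 4s³ - 5s² + 6s + 3.
The leading coefficient is 1.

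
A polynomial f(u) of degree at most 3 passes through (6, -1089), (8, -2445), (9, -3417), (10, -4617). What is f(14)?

Using the Lagrange interpolation formula with nodes 6, 8, 9, 10:
  L_0(u) = (u - 8)(u - 9)(u - 10) / -24
  L_1(u) = (u - 6)(u - 9)(u - 10) / 4
  L_2(u) = (u - 6)(u - 8)(u - 10) / -3
  L_3(u) = (u - 6)(u - 8)(u - 9) / 8
Then f(u) = -1089·L_0(u) - 2445·L_1(u) - 3417·L_2(u) - 4617·L_3(u).
Expanding and collecting terms gives f(u) = -4u^3 - 6u^2 - 2u + 3.
Evaluating at u = 14: f(14) = -12177.

-12177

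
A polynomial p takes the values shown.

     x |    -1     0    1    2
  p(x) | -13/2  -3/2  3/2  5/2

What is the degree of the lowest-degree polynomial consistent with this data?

Forward differences of the values at x = -1, 0, 1, 2:
  p  : -13/2  -3/2  3/2  5/2
  Δ  : 5  3  1
  Δ^2: -2  -2
  Δ^3: 0
The second differences are constant (-2) and nonzero, while all higher differences vanish, so the minimal degree is 2.

2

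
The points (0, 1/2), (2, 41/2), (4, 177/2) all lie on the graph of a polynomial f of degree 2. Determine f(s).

f(s) = 6s^2 - 2s + 1/2

Write f(s) = as^2 + bs + c. Substituting each data point gives a linear system:
  c = 1/2
  4a + 2b + c = 41/2
  16a + 4b + c = 177/2
Solving the system yields a = 6, b = -2, c = 1/2.
So f(s) = 6s^2 - 2s + 1/2.
Check: f(4) = 177/2. ✓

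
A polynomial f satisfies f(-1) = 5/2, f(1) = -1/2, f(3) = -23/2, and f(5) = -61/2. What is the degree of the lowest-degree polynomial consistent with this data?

2

Forward differences of the values at n = -1, 1, 3, 5:
  f  : 5/2  -1/2  -23/2  -61/2
  Δ  : -3  -11  -19
  Δ^2: -8  -8
  Δ^3: 0
The second differences are constant (-8) and nonzero, while all higher differences vanish, so the minimal degree is 2.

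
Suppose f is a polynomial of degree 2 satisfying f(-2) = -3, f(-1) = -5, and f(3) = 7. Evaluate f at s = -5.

Write f(s) = as^2 + bs + c. Substituting each data point gives a linear system:
  4a - 2b + c = -3
  a - b + c = -5
  9a + 3b + c = 7
Solving the system yields a = 1, b = 1, c = -5.
So f(s) = s^2 + s - 5.
Then f(-5) = 15.

15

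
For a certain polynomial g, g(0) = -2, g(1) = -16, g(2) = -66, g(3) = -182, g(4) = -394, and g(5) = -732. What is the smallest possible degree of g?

3

Forward differences of the values at t = 0, 1, 2, 3, 4, 5:
  g  : -2  -16  -66  -182  -394  -732
  Δ  : -14  -50  -116  -212  -338
  Δ^2: -36  -66  -96  -126
  Δ^3: -30  -30  -30
  Δ^4: 0  0
  Δ^5: 0
The third differences are constant (-30) and nonzero, while all higher differences vanish, so the minimal degree is 3.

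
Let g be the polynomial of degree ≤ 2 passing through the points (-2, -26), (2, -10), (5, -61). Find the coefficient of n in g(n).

4

Write g(n) = an^2 + bn + c. Substituting each data point gives a linear system:
  4a - 2b + c = -26
  4a + 2b + c = -10
  25a + 5b + c = -61
Solving the system yields a = -3, b = 4, c = -6.
So g(n) = -3n^2 + 4n - 6.
The coefficient of n is 4.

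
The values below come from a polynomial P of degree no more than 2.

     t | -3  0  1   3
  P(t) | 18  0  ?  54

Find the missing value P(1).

The 3 known points determine the degree-2 polynomial uniquely.
Write P(t) = at^2 + bt + c. Substituting each data point gives a linear system:
  9a - 3b + c = 18
  c = 0
  9a + 3b + c = 54
Solving the system yields a = 4, b = 6, c = 0.
So P(t) = 4t² + 6t.
Then P(1) = 10.

10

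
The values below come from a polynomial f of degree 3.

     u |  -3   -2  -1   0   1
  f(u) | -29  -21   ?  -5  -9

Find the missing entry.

The 4 known points determine the degree-3 polynomial uniquely.
Write f(u) = au^3 + bu^2 + cu + d. Substituting each data point gives a linear system:
  -27a + 9b - 3c + d = -29
  -8a + 4b - 2c + d = -21
  d = -5
  a + b + c + d = -9
Solving the system yields a = -1, b = -5, c = 2, d = -5.
So f(u) = -u³ - 5u² + 2u - 5.
Then f(-1) = -11.

-11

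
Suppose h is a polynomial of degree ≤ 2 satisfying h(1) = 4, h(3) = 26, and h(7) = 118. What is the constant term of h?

Write h(u) = au^2 + bu + c. Substituting each data point gives a linear system:
  a + b + c = 4
  9a + 3b + c = 26
  49a + 7b + c = 118
Solving the system yields a = 2, b = 3, c = -1.
So h(u) = 2u^2 + 3u - 1.
The constant term is -1.

-1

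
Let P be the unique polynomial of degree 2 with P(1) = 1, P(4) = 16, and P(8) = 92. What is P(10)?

Write P(n) = an^2 + bn + c. Substituting each data point gives a linear system:
  a + b + c = 1
  16a + 4b + c = 16
  64a + 8b + c = 92
Solving the system yields a = 2, b = -5, c = 4.
So P(n) = 2n² - 5n + 4.
Then P(10) = 154.

154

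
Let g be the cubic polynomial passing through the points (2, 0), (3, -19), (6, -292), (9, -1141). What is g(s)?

Write g(s) = as^3 + bs^2 + cs + d. Substituting each data point gives a linear system:
  8a + 4b + 2c + d = 0
  27a + 9b + 3c + d = -19
  216a + 36b + 6c + d = -292
  729a + 81b + 9c + d = -1141
Solving the system yields a = -2, b = 4, c = -1, d = 2.
So g(s) = -2s^3 + 4s^2 - s + 2.
Check: g(3) = -19. ✓

g(s) = -2s^3 + 4s^2 - s + 2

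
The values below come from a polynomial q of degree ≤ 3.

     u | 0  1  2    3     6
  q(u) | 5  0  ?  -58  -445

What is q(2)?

-17

The 4 known points determine the degree-3 polynomial uniquely.
Write q(u) = au^3 + bu^2 + cu + d. Substituting each data point gives a linear system:
  d = 5
  a + b + c + d = 0
  27a + 9b + 3c + d = -58
  216a + 36b + 6c + d = -445
Solving the system yields a = -2, b = 0, c = -3, d = 5.
So q(u) = -2u^3 - 3u + 5.
Then q(2) = -17.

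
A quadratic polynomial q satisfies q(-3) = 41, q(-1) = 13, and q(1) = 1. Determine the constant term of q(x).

Write q(x) = ax^2 + bx + c. Substituting each data point gives a linear system:
  9a - 3b + c = 41
  a - b + c = 13
  a + b + c = 1
Solving the system yields a = 2, b = -6, c = 5.
So q(x) = 2x^2 - 6x + 5.
The constant term is 5.

5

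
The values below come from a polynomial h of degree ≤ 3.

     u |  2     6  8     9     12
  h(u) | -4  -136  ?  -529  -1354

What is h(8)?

The 4 known points determine the degree-3 polynomial uniquely.
Write h(u) = au^3 + bu^2 + cu + d. Substituting each data point gives a linear system:
  8a + 4b + 2c + d = -4
  216a + 36b + 6c + d = -136
  729a + 81b + 9c + d = -529
  1728a + 144b + 12c + d = -1354
Solving the system yields a = -1, b = 3, c = -5, d = 2.
So h(u) = -u^3 + 3u^2 - 5u + 2.
Then h(8) = -358.

-358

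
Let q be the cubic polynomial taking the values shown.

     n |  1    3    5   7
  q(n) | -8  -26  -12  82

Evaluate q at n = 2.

-18

Forward differences of the values at n = 1, 3, 5, 7:
  q  : -8  -26  -12  82
  Δ  : -18  14  94
  Δ^2: 32  80
  Δ^3: 48
The third differences are constant, confirming degree 3.
Interpolating (Newton forward form) and evaluating at n = 2 gives q(2) = -18.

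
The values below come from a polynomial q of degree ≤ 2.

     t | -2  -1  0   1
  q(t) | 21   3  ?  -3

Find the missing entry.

-5

On equispaced nodes a degree-2 polynomial has vanishing third forward difference, so
  - q(-2) + 3·q(-1) - 3·q(0) + q(1) = 0.
Substituting the known values and solving for q(0):
  -3·q(0) = 15
  q(0) = -5.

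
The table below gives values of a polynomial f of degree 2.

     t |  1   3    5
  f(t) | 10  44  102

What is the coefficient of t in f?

Write f(t) = at^2 + bt + c. Substituting each data point gives a linear system:
  a + b + c = 10
  9a + 3b + c = 44
  25a + 5b + c = 102
Solving the system yields a = 3, b = 5, c = 2.
So f(t) = 3t² + 5t + 2.
The coefficient of t is 5.

5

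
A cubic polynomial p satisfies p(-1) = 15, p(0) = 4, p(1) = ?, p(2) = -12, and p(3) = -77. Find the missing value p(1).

5

The 4 known points determine the degree-3 polynomial uniquely.
Write p(u) = au^3 + bu^2 + cu + d. Substituting each data point gives a linear system:
  -a + b - c + d = 15
  d = 4
  8a + 4b + 2c + d = -12
  27a + 9b + 3c + d = -77
Solving the system yields a = -5, b = 6, c = 0, d = 4.
So p(u) = -5u^3 + 6u^2 + 4.
Then p(1) = 5.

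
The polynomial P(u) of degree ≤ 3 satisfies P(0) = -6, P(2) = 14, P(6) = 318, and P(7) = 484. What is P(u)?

Using the Lagrange interpolation formula with nodes 0, 2, 6, 7:
  L_0(u) = (u - 2)(u - 6)(u - 7) / -84
  L_1(u) = u(u - 6)(u - 7) / 40
  L_2(u) = u(u - 2)(u - 7) / -24
  L_3(u) = u(u - 2)(u - 6) / 35
Then P(u) = -6·L_0(u) + 14·L_1(u) + 318·L_2(u) + 484·L_3(u).
Expanding and collecting terms gives P(u) = u³ + 3u² - 6.
Check: P(2) = 14. ✓

P(u) = u^3 + 3u^2 - 6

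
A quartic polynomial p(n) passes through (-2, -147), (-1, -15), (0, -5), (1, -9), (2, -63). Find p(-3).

-653

Forward differences of the values at n = -2, -1, 0, 1, 2:
  p  : -147  -15  -5  -9  -63
  Δ  : 132  10  -4  -54
  Δ^2: -122  -14  -50
  Δ^3: 108  -36
  Δ^4: -144
The fourth differences are constant, confirming degree 4.
Interpolating (Newton forward form) and evaluating at n = -3 gives p(-3) = -653.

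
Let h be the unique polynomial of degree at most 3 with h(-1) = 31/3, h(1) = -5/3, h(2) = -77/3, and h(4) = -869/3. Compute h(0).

-5/3

Write h(u) = au^3 + bu^2 + cu + d. Substituting each data point gives a linear system:
  -a + b - c + d = 31/3
  a + b + c + d = -5/3
  8a + 4b + 2c + d = -77/3
  64a + 16b + 4c + d = -869/3
Solving the system yields a = -6, b = 6, c = 0, d = -5/3.
So h(u) = -6u³ + 6u² - 5/3.
Then h(0) = -5/3.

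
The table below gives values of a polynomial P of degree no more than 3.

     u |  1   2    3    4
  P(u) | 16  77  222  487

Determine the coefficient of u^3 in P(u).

6

Write P(u) = au^3 + bu^2 + cu + d. Substituting each data point gives a linear system:
  a + b + c + d = 16
  8a + 4b + 2c + d = 77
  27a + 9b + 3c + d = 222
  64a + 16b + 4c + d = 487
Solving the system yields a = 6, b = 6, c = 1, d = 3.
So P(u) = 6u^3 + 6u^2 + u + 3.
The leading coefficient is 6.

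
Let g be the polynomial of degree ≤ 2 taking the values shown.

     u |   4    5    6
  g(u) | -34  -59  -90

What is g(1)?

5

Forward differences of the values at u = 4, 5, 6:
  g  : -34  -59  -90
  Δ  : -25  -31
  Δ^2: -6
The second differences are constant, confirming degree 2.
Interpolating (Newton forward form) and evaluating at u = 1 gives g(1) = 5.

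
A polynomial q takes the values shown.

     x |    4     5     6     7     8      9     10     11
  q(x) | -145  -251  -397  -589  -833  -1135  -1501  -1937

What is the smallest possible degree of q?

3

Forward differences of the values at x = 4, 5, 6, 7, 8, 9, 10, 11:
  q  : -145  -251  -397  -589  -833  -1135  -1501  -1937
  Δ  : -106  -146  -192  -244  -302  -366  -436
  Δ^2: -40  -46  -52  -58  -64  -70
  Δ^3: -6  -6  -6  -6  -6
  Δ^4: 0  0  0  0
  Δ^5: 0  0  0
  Δ^6: 0  0
  Δ^7: 0
The third differences are constant (-6) and nonzero, while all higher differences vanish, so the minimal degree is 3.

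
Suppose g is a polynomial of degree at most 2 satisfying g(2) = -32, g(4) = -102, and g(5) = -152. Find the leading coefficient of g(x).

Write g(x) = ax^2 + bx + c. Substituting each data point gives a linear system:
  4a + 2b + c = -32
  16a + 4b + c = -102
  25a + 5b + c = -152
Solving the system yields a = -5, b = -5, c = -2.
So g(x) = -5x^2 - 5x - 2.
The leading coefficient is -5.

-5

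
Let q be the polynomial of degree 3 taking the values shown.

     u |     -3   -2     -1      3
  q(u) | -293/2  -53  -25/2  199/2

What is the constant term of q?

Write q(u) = au^3 + bu^2 + cu + d. Substituting each data point gives a linear system:
  -27a + 9b - 3c + d = -293/2
  -8a + 4b - 2c + d = -53
  -a + b - c + d = -25/2
  27a + 9b + 3c + d = 199/2
Solving the system yields a = 4, b = -5/2, c = 5, d = -1.
So q(u) = 4u³ - (5/2)u² + 5u - 1.
The constant term is -1.

-1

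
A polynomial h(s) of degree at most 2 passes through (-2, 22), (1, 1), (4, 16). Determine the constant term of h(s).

Write h(s) = as^2 + bs + c. Substituting each data point gives a linear system:
  4a - 2b + c = 22
  a + b + c = 1
  16a + 4b + c = 16
Solving the system yields a = 2, b = -5, c = 4.
So h(s) = 2s^2 - 5s + 4.
The constant term is 4.

4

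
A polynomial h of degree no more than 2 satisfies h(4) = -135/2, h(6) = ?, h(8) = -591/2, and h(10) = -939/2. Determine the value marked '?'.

The 3 known points determine the degree-2 polynomial uniquely.
Write h(u) = au^2 + bu + c. Substituting each data point gives a linear system:
  16a + 4b + c = -135/2
  64a + 8b + c = -591/2
  100a + 10b + c = -939/2
Solving the system yields a = -5, b = 3, c = 1/2.
So h(u) = -5u² + 3u + 1/2.
Then h(6) = -323/2.

-323/2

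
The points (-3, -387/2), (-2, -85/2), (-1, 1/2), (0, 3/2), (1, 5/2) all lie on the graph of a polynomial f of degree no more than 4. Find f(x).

Write f(x) = ax^4 + bx^3 + cx^2 + dx + e. Substituting each data point gives a linear system:
  81a - 27b + 9c - 3d + e = -387/2
  16a - 8b + 4c - 2d + e = -85/2
  a - b + c - d + e = 1/2
  e = 3/2
  a + b + c + d + e = 5/2
Solving the system yields a = -1, b = 5, c = 1, d = -4, e = 3/2.
So f(x) = -x^4 + 5x^3 + x^2 - 4x + 3/2.
Check: f(1) = 5/2. ✓

f(x) = -x^4 + 5x^3 + x^2 - 4x + 3/2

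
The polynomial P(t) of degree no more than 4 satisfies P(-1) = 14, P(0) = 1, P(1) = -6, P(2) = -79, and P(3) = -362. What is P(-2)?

33

Write P(t) = at^4 + bt^3 + ct^2 + dt + e. Substituting each data point gives a linear system:
  a - b + c - d + e = 14
  e = 1
  a + b + c + d + e = -6
  16a + 8b + 4c + 2d + e = -79
  81a + 27b + 9c + 3d + e = -362
Solving the system yields a = -3, b = -6, c = 6, d = -4, e = 1.
So P(t) = -3t^4 - 6t^3 + 6t^2 - 4t + 1.
Then P(-2) = 33.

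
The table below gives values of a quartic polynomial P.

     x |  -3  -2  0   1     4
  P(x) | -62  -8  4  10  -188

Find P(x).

Write P(x) = ax^4 + bx^3 + cx^2 + dx + e. Substituting each data point gives a linear system:
  81a - 27b + 9c - 3d + e = -62
  16a - 8b + 4c - 2d + e = -8
  e = 4
  a + b + c + d + e = 10
  256a + 64b + 16c + 4d + e = -188
Solving the system yields a = -1, b = 0, c = 3, d = 4, e = 4.
So P(x) = -x^4 + 3x^2 + 4x + 4.
Check: P(1) = 10. ✓

P(x) = -x^4 + 3x^2 + 4x + 4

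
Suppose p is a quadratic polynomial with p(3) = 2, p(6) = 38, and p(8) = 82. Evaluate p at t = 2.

Using the Lagrange interpolation formula with nodes 3, 6, 8:
  L_0(t) = (t - 6)(t - 8) / 15
  L_1(t) = (t - 3)(t - 8) / -6
  L_2(t) = (t - 3)(t - 6) / 10
Then p(t) = 2·L_0(t) + 38·L_1(t) + 82·L_2(t).
Expanding and collecting terms gives p(t) = 2t² - 6t + 2.
Evaluating at t = 2: p(2) = -2.

-2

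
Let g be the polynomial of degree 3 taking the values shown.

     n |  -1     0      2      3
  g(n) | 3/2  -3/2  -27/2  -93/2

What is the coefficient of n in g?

0

Write g(n) = an^3 + bn^2 + cn + d. Substituting each data point gives a linear system:
  -a + b - c + d = 3/2
  d = -3/2
  8a + 4b + 2c + d = -27/2
  27a + 9b + 3c + d = -93/2
Solving the system yields a = -2, b = 1, c = 0, d = -3/2.
So g(n) = -2n³ + n² - 3/2.
The coefficient of n is 0.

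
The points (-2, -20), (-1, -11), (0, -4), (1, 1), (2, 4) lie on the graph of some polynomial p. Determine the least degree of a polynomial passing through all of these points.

2

Forward differences of the values at x = -2, -1, 0, 1, 2:
  p  : -20  -11  -4  1  4
  Δ  : 9  7  5  3
  Δ^2: -2  -2  -2
  Δ^3: 0  0
  Δ^4: 0
The second differences are constant (-2) and nonzero, while all higher differences vanish, so the minimal degree is 2.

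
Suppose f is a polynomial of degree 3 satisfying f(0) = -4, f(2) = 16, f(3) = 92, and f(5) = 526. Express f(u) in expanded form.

f(u) = 5u^3 - 3u^2 - 4u - 4

Using the Lagrange interpolation formula with nodes 0, 2, 3, 5:
  L_0(u) = (u - 2)(u - 3)(u - 5) / -30
  L_1(u) = u(u - 3)(u - 5) / 6
  L_2(u) = u(u - 2)(u - 5) / -6
  L_3(u) = u(u - 2)(u - 3) / 30
Then f(u) = -4·L_0(u) + 16·L_1(u) + 92·L_2(u) + 526·L_3(u).
Expanding and collecting terms gives f(u) = 5u³ - 3u² - 4u - 4.
Check: f(3) = 92. ✓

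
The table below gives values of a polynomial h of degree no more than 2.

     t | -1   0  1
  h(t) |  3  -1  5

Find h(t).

Using the Lagrange interpolation formula with nodes -1, 0, 1:
  L_0(t) = t(t - 1) / 2
  L_1(t) = (t + 1)(t - 1) / -1
  L_2(t) = (t + 1)t / 2
Then h(t) = 3·L_0(t) - 1·L_1(t) + 5·L_2(t).
Expanding and collecting terms gives h(t) = 5t^2 + t - 1.
Check: h(0) = -1. ✓

h(t) = 5t^2 + t - 1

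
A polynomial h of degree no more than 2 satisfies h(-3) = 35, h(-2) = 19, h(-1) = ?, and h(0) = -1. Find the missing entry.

7

On equispaced nodes a degree-2 polynomial has vanishing third forward difference, so
  - h(-3) + 3·h(-2) - 3·h(-1) + h(0) = 0.
Substituting the known values and solving for h(-1):
  -3·h(-1) = -21
  h(-1) = 7.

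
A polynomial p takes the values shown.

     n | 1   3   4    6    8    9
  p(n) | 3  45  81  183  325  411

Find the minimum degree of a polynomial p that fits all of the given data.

2

Divided differences on the nodes 1, 3, 4, 6, 8, 9:
  order 0: 3  45  81  183  325  411
  order 1: 21  36  51  71  86
  order 2: 5  5  5  5
  order 3: 0  0  0
  order 4: 0  0
  order 5: 0
The order-2 divided differences are all 5 (nonzero) and every higher order vanishes, so the data lies on a polynomial of degree exactly 2.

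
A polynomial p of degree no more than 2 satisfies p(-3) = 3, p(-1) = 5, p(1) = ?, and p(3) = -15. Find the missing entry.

On equispaced nodes a degree-2 polynomial has vanishing third forward difference, so
  - p(-3) + 3·p(-1) - 3·p(1) + p(3) = 0.
Substituting the known values and solving for p(1):
  -3·p(1) = 3
  p(1) = -1.

-1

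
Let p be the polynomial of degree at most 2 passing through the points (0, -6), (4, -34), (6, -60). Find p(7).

Using the Lagrange interpolation formula with nodes 0, 4, 6:
  L_0(x) = (x - 4)(x - 6) / 24
  L_1(x) = x(x - 6) / -8
  L_2(x) = x(x - 4) / 12
Then p(x) = -6·L_0(x) - 34·L_1(x) - 60·L_2(x).
Expanding and collecting terms gives p(x) = -x^2 - 3x - 6.
Evaluating at x = 7: p(7) = -76.

-76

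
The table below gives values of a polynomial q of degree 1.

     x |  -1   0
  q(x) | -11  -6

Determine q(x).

q(x) = 5x - 6

Write q(x) = ax + b. Substituting each data point gives a linear system:
  -a + b = -11
  b = -6
Solving the system yields a = 5, b = -6.
So q(x) = 5x - 6.
Check: q(-1) = -11. ✓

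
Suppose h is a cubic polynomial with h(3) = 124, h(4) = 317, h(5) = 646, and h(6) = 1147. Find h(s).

Using the Lagrange interpolation formula with nodes 3, 4, 5, 6:
  L_0(s) = (s - 4)(s - 5)(s - 6) / -6
  L_1(s) = (s - 3)(s - 5)(s - 6) / 2
  L_2(s) = (s - 3)(s - 4)(s - 6) / -2
  L_3(s) = (s - 3)(s - 4)(s - 5) / 6
Then h(s) = 124·L_0(s) + 317·L_1(s) + 646·L_2(s) + 1147·L_3(s).
Expanding and collecting terms gives h(s) = 6s³ - 4s² - s + 1.
Check: h(4) = 317. ✓

h(s) = 6s^3 - 4s^2 - s + 1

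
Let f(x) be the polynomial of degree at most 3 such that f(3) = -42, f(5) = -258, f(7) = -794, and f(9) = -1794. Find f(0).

Write f(x) = ax^3 + bx^2 + cx + d. Substituting each data point gives a linear system:
  27a + 9b + 3c + d = -42
  125a + 25b + 5c + d = -258
  343a + 49b + 7c + d = -794
  729a + 81b + 9c + d = -1794
Solving the system yields a = -3, b = 5, c = -1, d = -3.
So f(x) = -3x^3 + 5x^2 - x - 3.
Then f(0) = -3.

-3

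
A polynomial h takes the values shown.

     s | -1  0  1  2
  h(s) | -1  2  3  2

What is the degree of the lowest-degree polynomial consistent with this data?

2

Forward differences of the values at s = -1, 0, 1, 2:
  h  : -1  2  3  2
  Δ  : 3  1  -1
  Δ^2: -2  -2
  Δ^3: 0
The second differences are constant (-2) and nonzero, while all higher differences vanish, so the minimal degree is 2.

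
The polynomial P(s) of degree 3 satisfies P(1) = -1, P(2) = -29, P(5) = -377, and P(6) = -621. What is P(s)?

P(s) = -2s^3 - 6s^2 + 4s + 3

Using the Lagrange interpolation formula with nodes 1, 2, 5, 6:
  L_0(s) = (s - 2)(s - 5)(s - 6) / -20
  L_1(s) = (s - 1)(s - 5)(s - 6) / 12
  L_2(s) = (s - 1)(s - 2)(s - 6) / -12
  L_3(s) = (s - 1)(s - 2)(s - 5) / 20
Then P(s) = -1·L_0(s) - 29·L_1(s) - 377·L_2(s) - 621·L_3(s).
Expanding and collecting terms gives P(s) = -2s³ - 6s² + 4s + 3.
Check: P(2) = -29. ✓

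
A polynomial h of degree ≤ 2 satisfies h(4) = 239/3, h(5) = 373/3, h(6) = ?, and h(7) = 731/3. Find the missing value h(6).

179

The 3 known points determine the degree-2 polynomial uniquely.
Write h(t) = at^2 + bt + c. Substituting each data point gives a linear system:
  16a + 4b + c = 239/3
  25a + 5b + c = 373/3
  49a + 7b + c = 731/3
Solving the system yields a = 5, b = -1/3, c = 1.
So h(t) = 5t^2 - (1/3)t + 1.
Then h(6) = 179.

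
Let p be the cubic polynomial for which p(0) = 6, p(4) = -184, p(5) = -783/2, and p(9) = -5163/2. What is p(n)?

p(n) = -4n^3 + 4n^2 + (1/2)n + 6

Using the Lagrange interpolation formula with nodes 0, 4, 5, 9:
  L_0(n) = (n - 4)(n - 5)(n - 9) / -180
  L_1(n) = n(n - 5)(n - 9) / 20
  L_2(n) = n(n - 4)(n - 9) / -20
  L_3(n) = n(n - 4)(n - 5) / 180
Then p(n) = 6·L_0(n) - 184·L_1(n) - 783/2·L_2(n) - 5163/2·L_3(n).
Expanding and collecting terms gives p(n) = -4n^3 + 4n^2 + (1/2)n + 6.
Check: p(4) = -184. ✓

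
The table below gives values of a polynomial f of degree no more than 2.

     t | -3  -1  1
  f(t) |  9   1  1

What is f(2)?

Forward differences of the values at t = -3, -1, 1:
  f  : 9  1  1
  Δ  : -8  0
  Δ^2: 8
The second differences are constant, confirming degree 2.
Interpolating (Newton forward form) and evaluating at t = 2 gives f(2) = 4.

4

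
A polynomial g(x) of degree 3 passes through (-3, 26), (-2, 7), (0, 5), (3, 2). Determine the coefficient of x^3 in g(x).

Write g(x) = ax^3 + bx^2 + cx + d. Substituting each data point gives a linear system:
  -27a + 9b - 3c + d = 26
  -8a + 4b - 2c + d = 7
  d = 5
  27a + 9b + 3c + d = 2
Solving the system yields a = -1, b = 1, c = 5, d = 5.
So g(x) = -x³ + x² + 5x + 5.
The leading coefficient is -1.

-1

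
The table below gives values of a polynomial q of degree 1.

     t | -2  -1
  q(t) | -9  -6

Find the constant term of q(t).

Write q(t) = at + b. Substituting each data point gives a linear system:
  -2a + b = -9
  -a + b = -6
Solving the system yields a = 3, b = -3.
So q(t) = 3t - 3.
The constant term is -3.

-3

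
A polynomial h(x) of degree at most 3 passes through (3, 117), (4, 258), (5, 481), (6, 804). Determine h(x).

h(x) = 3x^3 + 5x^2 - 5x + 6

Write h(x) = ax^3 + bx^2 + cx + d. Substituting each data point gives a linear system:
  27a + 9b + 3c + d = 117
  64a + 16b + 4c + d = 258
  125a + 25b + 5c + d = 481
  216a + 36b + 6c + d = 804
Solving the system yields a = 3, b = 5, c = -5, d = 6.
So h(x) = 3x³ + 5x² - 5x + 6.
Check: h(6) = 804. ✓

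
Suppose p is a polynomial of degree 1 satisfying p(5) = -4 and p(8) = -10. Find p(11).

-16

Write p(s) = as + b. Substituting each data point gives a linear system:
  5a + b = -4
  8a + b = -10
Solving the system yields a = -2, b = 6.
So p(s) = -2s + 6.
Then p(11) = -16.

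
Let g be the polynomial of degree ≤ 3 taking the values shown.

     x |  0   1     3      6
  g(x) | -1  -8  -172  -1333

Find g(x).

g(x) = -6x^3 - x^2 - 1

Write g(x) = ax^3 + bx^2 + cx + d. Substituting each data point gives a linear system:
  d = -1
  a + b + c + d = -8
  27a + 9b + 3c + d = -172
  216a + 36b + 6c + d = -1333
Solving the system yields a = -6, b = -1, c = 0, d = -1.
So g(x) = -6x³ - x² - 1.
Check: g(6) = -1333. ✓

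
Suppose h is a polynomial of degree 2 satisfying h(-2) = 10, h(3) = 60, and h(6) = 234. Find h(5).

Using the Lagrange interpolation formula with nodes -2, 3, 6:
  L_0(u) = (u - 3)(u - 6) / 40
  L_1(u) = (u + 2)(u - 6) / -15
  L_2(u) = (u + 2)(u - 3) / 24
Then h(u) = 10·L_0(u) + 60·L_1(u) + 234·L_2(u).
Expanding and collecting terms gives h(u) = 6u^2 + 4u - 6.
Evaluating at u = 5: h(5) = 164.

164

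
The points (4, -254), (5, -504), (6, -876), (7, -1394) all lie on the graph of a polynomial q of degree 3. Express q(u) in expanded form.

Using the Lagrange interpolation formula with nodes 4, 5, 6, 7:
  L_0(u) = (u - 5)(u - 6)(u - 7) / -6
  L_1(u) = (u - 4)(u - 6)(u - 7) / 2
  L_2(u) = (u - 4)(u - 5)(u - 7) / -2
  L_3(u) = (u - 4)(u - 5)(u - 6) / 6
Then q(u) = -254·L_0(u) - 504·L_1(u) - 876·L_2(u) - 1394·L_3(u).
Expanding and collecting terms gives q(u) = -4u^3 - u^2 + 3u + 6.
Check: q(5) = -504. ✓

q(u) = -4u^3 - u^2 + 3u + 6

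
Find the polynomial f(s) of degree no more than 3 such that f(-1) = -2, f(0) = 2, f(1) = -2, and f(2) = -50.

f(s) = -6s^3 - 4s^2 + 6s + 2

Write f(s) = as^3 + bs^2 + cs + d. Substituting each data point gives a linear system:
  -a + b - c + d = -2
  d = 2
  a + b + c + d = -2
  8a + 4b + 2c + d = -50
Solving the system yields a = -6, b = -4, c = 6, d = 2.
So f(s) = -6s^3 - 4s^2 + 6s + 2.
Check: f(0) = 2. ✓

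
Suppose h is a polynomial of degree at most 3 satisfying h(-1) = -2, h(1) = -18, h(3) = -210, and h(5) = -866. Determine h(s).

Write h(s) = as^3 + bs^2 + cs + d. Substituting each data point gives a linear system:
  -a + b - c + d = -2
  a + b + c + d = -18
  27a + 9b + 3c + d = -210
  125a + 25b + 5c + d = -866
Solving the system yields a = -6, b = -4, c = -2, d = -6.
So h(s) = -6s^3 - 4s^2 - 2s - 6.
Check: h(5) = -866. ✓

h(s) = -6s^3 - 4s^2 - 2s - 6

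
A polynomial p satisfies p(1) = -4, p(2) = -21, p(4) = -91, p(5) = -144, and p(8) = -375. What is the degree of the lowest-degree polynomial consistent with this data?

Divided differences on the nodes 1, 2, 4, 5, 8:
  order 0: -4  -21  -91  -144  -375
  order 1: -17  -35  -53  -77
  order 2: -6  -6  -6
  order 3: 0  0
  order 4: 0
The order-2 divided differences are all -6 (nonzero) and every higher order vanishes, so the data lies on a polynomial of degree exactly 2.

2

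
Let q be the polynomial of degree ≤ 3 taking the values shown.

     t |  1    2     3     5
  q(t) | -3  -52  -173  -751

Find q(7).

-1977

Write q(t) = at^3 + bt^2 + ct + d. Substituting each data point gives a linear system:
  a + b + c + d = -3
  8a + 4b + 2c + d = -52
  27a + 9b + 3c + d = -173
  125a + 25b + 5c + d = -751
Solving the system yields a = -5, b = -6, c = 4, d = 4.
So q(t) = -5t^3 - 6t^2 + 4t + 4.
Then q(7) = -1977.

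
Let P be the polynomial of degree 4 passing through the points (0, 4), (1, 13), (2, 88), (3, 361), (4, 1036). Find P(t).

P(t) = 3t^4 + 4t^3 + 2t + 4

Write P(t) = at^4 + bt^3 + ct^2 + dt + e. Substituting each data point gives a linear system:
  e = 4
  a + b + c + d + e = 13
  16a + 8b + 4c + 2d + e = 88
  81a + 27b + 9c + 3d + e = 361
  256a + 64b + 16c + 4d + e = 1036
Solving the system yields a = 3, b = 4, c = 0, d = 2, e = 4.
So P(t) = 3t^4 + 4t^3 + 2t + 4.
Check: P(0) = 4. ✓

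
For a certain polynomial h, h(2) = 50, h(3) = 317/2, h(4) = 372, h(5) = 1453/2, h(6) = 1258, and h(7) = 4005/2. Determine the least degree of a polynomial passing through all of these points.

Forward differences of the values at t = 2, 3, 4, 5, 6, 7:
  h  : 50  317/2  372  1453/2  1258  4005/2
  Δ  : 217/2  427/2  709/2  1063/2  1489/2
  Δ^2: 105  141  177  213
  Δ^3: 36  36  36
  Δ^4: 0  0
  Δ^5: 0
The third differences are constant (36) and nonzero, while all higher differences vanish, so the minimal degree is 3.

3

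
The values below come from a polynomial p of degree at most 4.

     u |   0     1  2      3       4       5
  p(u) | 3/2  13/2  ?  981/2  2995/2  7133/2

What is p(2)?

On equispaced nodes a degree-4 polynomial has vanishing fifth forward difference, so
  - p(0) + 5·p(1) - 10·p(2) + 10·p(3) - 5·p(4) + p(5) = 0.
Substituting the known values and solving for p(2):
  -10·p(2) = -1015
  p(2) = 203/2.

203/2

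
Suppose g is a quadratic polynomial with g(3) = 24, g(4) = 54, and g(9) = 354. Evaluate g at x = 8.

Using the Lagrange interpolation formula with nodes 3, 4, 9:
  L_0(x) = (x - 4)(x - 9) / 6
  L_1(x) = (x - 3)(x - 9) / -5
  L_2(x) = (x - 3)(x - 4) / 30
Then g(x) = 24·L_0(x) + 54·L_1(x) + 354·L_2(x).
Expanding and collecting terms gives g(x) = 5x^2 - 5x - 6.
Evaluating at x = 8: g(8) = 274.

274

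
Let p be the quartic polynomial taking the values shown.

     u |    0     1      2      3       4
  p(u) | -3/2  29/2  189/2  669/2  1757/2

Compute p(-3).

189/2

Using the Lagrange interpolation formula with nodes 0, 1, 2, 3, 4:
  L_0(u) = (u - 1)(u - 2)(u - 3)(u - 4) / 24
  L_1(u) = u(u - 2)(u - 3)(u - 4) / -6
  L_2(u) = u(u - 1)(u - 3)(u - 4) / 4
  L_3(u) = u(u - 1)(u - 2)(u - 4) / -6
  L_4(u) = u(u - 1)(u - 2)(u - 3) / 24
Then p(u) = -3/2·L_0(u) + 29/2·L_1(u) + 189/2·L_2(u) + 669/2·L_3(u) + 1757/2·L_4(u).
Expanding and collecting terms gives p(u) = 2u⁴ + 4u³ + 6u² + 4u - 3/2.
Evaluating at u = -3: p(-3) = 189/2.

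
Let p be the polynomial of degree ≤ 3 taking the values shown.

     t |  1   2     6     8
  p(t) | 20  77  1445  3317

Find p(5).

860

Using the Lagrange interpolation formula with nodes 1, 2, 6, 8:
  L_0(t) = (t - 2)(t - 6)(t - 8) / -35
  L_1(t) = (t - 1)(t - 6)(t - 8) / 24
  L_2(t) = (t - 1)(t - 2)(t - 8) / -40
  L_3(t) = (t - 1)(t - 2)(t - 6) / 84
Then p(t) = 20·L_0(t) + 77·L_1(t) + 1445·L_2(t) + 3317·L_3(t).
Expanding and collecting terms gives p(t) = 6t^3 + 3t^2 + 6t + 5.
Evaluating at t = 5: p(5) = 860.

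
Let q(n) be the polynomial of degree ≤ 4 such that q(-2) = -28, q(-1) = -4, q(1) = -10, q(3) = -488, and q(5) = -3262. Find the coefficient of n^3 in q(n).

Write q(n) = an^4 + bn^3 + cn^2 + dn + e. Substituting each data point gives a linear system:
  16a - 8b + 4c - 2d + e = -28
  a - b + c - d + e = -4
  a + b + c + d + e = -10
  81a + 27b + 9c + 3d + e = -488
  625a + 125b + 25c + 5d + e = -3262
Solving the system yields a = -4, b = -6, c = -1, d = 3, e = -2.
So q(n) = -4n^4 - 6n^3 - n^2 + 3n - 2.
The coefficient of n^3 is -6.

-6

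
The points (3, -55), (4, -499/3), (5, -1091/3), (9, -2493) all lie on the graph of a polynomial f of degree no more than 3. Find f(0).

Using the Lagrange interpolation formula with nodes 3, 4, 5, 9:
  L_0(x) = (x - 4)(x - 5)(x - 9) / -12
  L_1(x) = (x - 3)(x - 5)(x - 9) / 5
  L_2(x) = (x - 3)(x - 4)(x - 9) / -8
  L_3(x) = (x - 3)(x - 4)(x - 5) / 120
Then f(x) = -55·L_0(x) - 499/3·L_1(x) - 1091/3·L_2(x) - 2493·L_3(x).
Expanding and collecting terms gives f(x) = -4x³ + 5x² + (5/3)x + 3.
Evaluating at x = 0: f(0) = 3.

3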